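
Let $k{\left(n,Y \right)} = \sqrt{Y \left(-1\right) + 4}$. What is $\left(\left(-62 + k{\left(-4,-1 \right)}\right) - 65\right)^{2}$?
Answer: $\left(127 - \sqrt{5}\right)^{2} \approx 15566.0$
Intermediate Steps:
$k{\left(n,Y \right)} = \sqrt{4 - Y}$ ($k{\left(n,Y \right)} = \sqrt{- Y + 4} = \sqrt{4 - Y}$)
$\left(\left(-62 + k{\left(-4,-1 \right)}\right) - 65\right)^{2} = \left(\left(-62 + \sqrt{4 - -1}\right) - 65\right)^{2} = \left(\left(-62 + \sqrt{4 + 1}\right) - 65\right)^{2} = \left(\left(-62 + \sqrt{5}\right) - 65\right)^{2} = \left(-127 + \sqrt{5}\right)^{2}$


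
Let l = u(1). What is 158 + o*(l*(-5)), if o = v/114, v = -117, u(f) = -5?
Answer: 5029/38 ≈ 132.34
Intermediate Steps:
l = -5
o = -39/38 (o = -117/114 = -117*1/114 = -39/38 ≈ -1.0263)
158 + o*(l*(-5)) = 158 - (-195)*(-5)/38 = 158 - 39/38*25 = 158 - 975/38 = 5029/38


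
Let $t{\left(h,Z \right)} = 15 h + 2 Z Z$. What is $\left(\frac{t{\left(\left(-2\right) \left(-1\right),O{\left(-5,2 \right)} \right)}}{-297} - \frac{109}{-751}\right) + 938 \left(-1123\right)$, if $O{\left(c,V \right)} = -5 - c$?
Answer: $- \frac{78317300245}{74349} \approx -1.0534 \cdot 10^{6}$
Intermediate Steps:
$t{\left(h,Z \right)} = 2 Z^{2} + 15 h$ ($t{\left(h,Z \right)} = 15 h + 2 Z^{2} = 2 Z^{2} + 15 h$)
$\left(\frac{t{\left(\left(-2\right) \left(-1\right),O{\left(-5,2 \right)} \right)}}{-297} - \frac{109}{-751}\right) + 938 \left(-1123\right) = \left(\frac{2 \left(-5 - -5\right)^{2} + 15 \left(\left(-2\right) \left(-1\right)\right)}{-297} - \frac{109}{-751}\right) + 938 \left(-1123\right) = \left(\left(2 \left(-5 + 5\right)^{2} + 15 \cdot 2\right) \left(- \frac{1}{297}\right) - - \frac{109}{751}\right) - 1053374 = \left(\left(2 \cdot 0^{2} + 30\right) \left(- \frac{1}{297}\right) + \frac{109}{751}\right) - 1053374 = \left(\left(2 \cdot 0 + 30\right) \left(- \frac{1}{297}\right) + \frac{109}{751}\right) - 1053374 = \left(\left(0 + 30\right) \left(- \frac{1}{297}\right) + \frac{109}{751}\right) - 1053374 = \left(30 \left(- \frac{1}{297}\right) + \frac{109}{751}\right) - 1053374 = \left(- \frac{10}{99} + \frac{109}{751}\right) - 1053374 = \frac{3281}{74349} - 1053374 = - \frac{78317300245}{74349}$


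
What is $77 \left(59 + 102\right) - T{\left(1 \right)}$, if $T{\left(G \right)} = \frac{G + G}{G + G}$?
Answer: $12396$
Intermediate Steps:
$T{\left(G \right)} = 1$ ($T{\left(G \right)} = \frac{2 G}{2 G} = 2 G \frac{1}{2 G} = 1$)
$77 \left(59 + 102\right) - T{\left(1 \right)} = 77 \left(59 + 102\right) - 1 = 77 \cdot 161 - 1 = 12397 - 1 = 12396$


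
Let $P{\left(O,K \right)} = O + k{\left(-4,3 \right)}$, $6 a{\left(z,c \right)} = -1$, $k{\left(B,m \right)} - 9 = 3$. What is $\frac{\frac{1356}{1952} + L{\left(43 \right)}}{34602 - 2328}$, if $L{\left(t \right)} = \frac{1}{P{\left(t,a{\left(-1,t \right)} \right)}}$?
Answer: $\frac{19133}{866234160} \approx 2.2088 \cdot 10^{-5}$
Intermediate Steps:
$k{\left(B,m \right)} = 12$ ($k{\left(B,m \right)} = 9 + 3 = 12$)
$a{\left(z,c \right)} = - \frac{1}{6}$ ($a{\left(z,c \right)} = \frac{1}{6} \left(-1\right) = - \frac{1}{6}$)
$P{\left(O,K \right)} = 12 + O$ ($P{\left(O,K \right)} = O + 12 = 12 + O$)
$L{\left(t \right)} = \frac{1}{12 + t}$
$\frac{\frac{1356}{1952} + L{\left(43 \right)}}{34602 - 2328} = \frac{\frac{1356}{1952} + \frac{1}{12 + 43}}{34602 - 2328} = \frac{1356 \cdot \frac{1}{1952} + \frac{1}{55}}{32274} = \left(\frac{339}{488} + \frac{1}{55}\right) \frac{1}{32274} = \frac{19133}{26840} \cdot \frac{1}{32274} = \frac{19133}{866234160}$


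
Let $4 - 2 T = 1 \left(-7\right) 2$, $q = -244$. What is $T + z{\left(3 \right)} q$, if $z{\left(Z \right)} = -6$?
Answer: $1473$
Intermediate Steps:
$T = 9$ ($T = 2 - \frac{1 \left(-7\right) 2}{2} = 2 - \frac{\left(-7\right) 2}{2} = 2 - -7 = 2 + 7 = 9$)
$T + z{\left(3 \right)} q = 9 - -1464 = 9 + 1464 = 1473$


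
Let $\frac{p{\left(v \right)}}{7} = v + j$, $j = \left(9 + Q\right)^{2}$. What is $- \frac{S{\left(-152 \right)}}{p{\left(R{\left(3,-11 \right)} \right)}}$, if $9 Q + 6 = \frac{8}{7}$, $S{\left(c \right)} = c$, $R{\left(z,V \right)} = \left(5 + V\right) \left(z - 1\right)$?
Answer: $\frac{86184}{236461} \approx 0.36447$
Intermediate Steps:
$R{\left(z,V \right)} = \left(-1 + z\right) \left(5 + V\right)$ ($R{\left(z,V \right)} = \left(5 + V\right) \left(-1 + z\right) = \left(-1 + z\right) \left(5 + V\right)$)
$Q = - \frac{34}{63}$ ($Q = - \frac{2}{3} + \frac{8 \cdot \frac{1}{7}}{9} = - \frac{2}{3} + \frac{1}{9} \cdot \frac{8}{7} = - \frac{2}{3} + \frac{8}{63} = - \frac{34}{63} \approx -0.53968$)
$j = \frac{284089}{3969}$ ($j = \left(9 - \frac{34}{63}\right)^{2} = \left(\frac{533}{63}\right)^{2} = \frac{284089}{3969} \approx 71.577$)
$p{\left(v \right)} = \frac{284089}{567} + 7 v$ ($p{\left(v \right)} = 7 \left(v + \frac{284089}{3969}\right) = 7 \left(\frac{284089}{3969} + v\right) = \frac{284089}{567} + 7 v$)
$- \frac{S{\left(-152 \right)}}{p{\left(R{\left(3,-11 \right)} \right)}} = - \frac{-152}{\frac{284089}{567} + 7 \left(-5 - -11 + 5 \cdot 3 - 33\right)} = - \frac{-152}{\frac{284089}{567} + 7 \left(-5 + 11 + 15 - 33\right)} = - \frac{-152}{\frac{284089}{567} + 7 \left(-12\right)} = - \frac{-152}{\frac{284089}{567} - 84} = - \frac{-152}{\frac{236461}{567}} = - \frac{\left(-152\right) 567}{236461} = \left(-1\right) \left(- \frac{86184}{236461}\right) = \frac{86184}{236461}$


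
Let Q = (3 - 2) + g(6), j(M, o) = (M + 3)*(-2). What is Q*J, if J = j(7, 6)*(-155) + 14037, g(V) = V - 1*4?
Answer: 51411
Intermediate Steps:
g(V) = -4 + V (g(V) = V - 4 = -4 + V)
j(M, o) = -6 - 2*M (j(M, o) = (3 + M)*(-2) = -6 - 2*M)
J = 17137 (J = (-6 - 2*7)*(-155) + 14037 = (-6 - 14)*(-155) + 14037 = -20*(-155) + 14037 = 3100 + 14037 = 17137)
Q = 3 (Q = (3 - 2) + (-4 + 6) = 1 + 2 = 3)
Q*J = 3*17137 = 51411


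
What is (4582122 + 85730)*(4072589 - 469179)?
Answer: 16820184575320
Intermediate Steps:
(4582122 + 85730)*(4072589 - 469179) = 4667852*3603410 = 16820184575320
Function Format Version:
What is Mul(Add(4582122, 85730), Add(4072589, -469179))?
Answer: 16820184575320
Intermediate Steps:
Mul(Add(4582122, 85730), Add(4072589, -469179)) = Mul(4667852, 3603410) = 16820184575320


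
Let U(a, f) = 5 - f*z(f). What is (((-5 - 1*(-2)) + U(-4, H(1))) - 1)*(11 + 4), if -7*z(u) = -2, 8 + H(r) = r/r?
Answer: 45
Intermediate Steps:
H(r) = -7 (H(r) = -8 + r/r = -8 + 1 = -7)
z(u) = 2/7 (z(u) = -⅐*(-2) = 2/7)
U(a, f) = 5 - 2*f/7 (U(a, f) = 5 - f*2/7 = 5 - 2*f/7)
(((-5 - 1*(-2)) + U(-4, H(1))) - 1)*(11 + 4) = (((-5 - 1*(-2)) + (5 - 2/7*(-7))) - 1)*(11 + 4) = (((-5 + 2) + (5 + 2)) - 1)*15 = ((-3 + 7) - 1)*15 = (4 - 1)*15 = 3*15 = 45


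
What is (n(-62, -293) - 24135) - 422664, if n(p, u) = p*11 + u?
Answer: -447774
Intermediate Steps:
n(p, u) = u + 11*p (n(p, u) = 11*p + u = u + 11*p)
(n(-62, -293) - 24135) - 422664 = ((-293 + 11*(-62)) - 24135) - 422664 = ((-293 - 682) - 24135) - 422664 = (-975 - 24135) - 422664 = -25110 - 422664 = -447774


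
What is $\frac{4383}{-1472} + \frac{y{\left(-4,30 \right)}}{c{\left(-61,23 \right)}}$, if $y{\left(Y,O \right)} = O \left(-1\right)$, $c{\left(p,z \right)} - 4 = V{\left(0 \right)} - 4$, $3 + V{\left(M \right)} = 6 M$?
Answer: $\frac{10337}{1472} \approx 7.0224$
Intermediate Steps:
$V{\left(M \right)} = -3 + 6 M$
$c{\left(p,z \right)} = -3$ ($c{\left(p,z \right)} = 4 + \left(\left(-3 + 6 \cdot 0\right) - 4\right) = 4 + \left(\left(-3 + 0\right) - 4\right) = 4 - 7 = -3$)
$y{\left(Y,O \right)} = - O$
$\frac{4383}{-1472} + \frac{y{\left(-4,30 \right)}}{c{\left(-61,23 \right)}} = \frac{4383}{-1472} + \frac{\left(-1\right) 30}{-3} = 4383 \left(- \frac{1}{1472}\right) - -10 = - \frac{4383}{1472} + 10 = \frac{10337}{1472}$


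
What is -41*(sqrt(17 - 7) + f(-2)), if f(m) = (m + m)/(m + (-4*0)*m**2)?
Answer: -82 - 41*sqrt(10) ≈ -211.65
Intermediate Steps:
f(m) = 2 (f(m) = (2*m)/(m + 0*m**2) = (2*m)/(m + 0) = (2*m)/m = 2)
-41*(sqrt(17 - 7) + f(-2)) = -41*(sqrt(17 - 7) + 2) = -41*(sqrt(10) + 2) = -41*(2 + sqrt(10)) = -82 - 41*sqrt(10)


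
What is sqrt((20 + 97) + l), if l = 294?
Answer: sqrt(411) ≈ 20.273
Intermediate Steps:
sqrt((20 + 97) + l) = sqrt((20 + 97) + 294) = sqrt(117 + 294) = sqrt(411)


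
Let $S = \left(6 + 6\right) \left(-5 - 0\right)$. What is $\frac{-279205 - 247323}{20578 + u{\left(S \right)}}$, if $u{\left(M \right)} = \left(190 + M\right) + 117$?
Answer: $- \frac{526528}{20825} \approx -25.283$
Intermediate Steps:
$S = -60$ ($S = 12 \left(-5 + 0\right) = 12 \left(-5\right) = -60$)
$u{\left(M \right)} = 307 + M$
$\frac{-279205 - 247323}{20578 + u{\left(S \right)}} = \frac{-279205 - 247323}{20578 + \left(307 - 60\right)} = - \frac{526528}{20578 + 247} = - \frac{526528}{20825}$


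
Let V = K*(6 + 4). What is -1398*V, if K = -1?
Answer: 13980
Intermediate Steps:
V = -10 (V = -(6 + 4) = -1*10 = -10)
-1398*V = -1398*(-10) = 13980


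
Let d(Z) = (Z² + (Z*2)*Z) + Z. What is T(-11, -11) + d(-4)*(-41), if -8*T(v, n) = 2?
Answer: -7217/4 ≈ -1804.3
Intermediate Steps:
T(v, n) = -¼ (T(v, n) = -⅛*2 = -¼)
d(Z) = Z + 3*Z² (d(Z) = (Z² + (2*Z)*Z) + Z = (Z² + 2*Z²) + Z = 3*Z² + Z = Z + 3*Z²)
T(-11, -11) + d(-4)*(-41) = -¼ - 4*(1 + 3*(-4))*(-41) = -¼ - 4*(1 - 12)*(-41) = -¼ - 4*(-11)*(-41) = -¼ + 44*(-41) = -¼ - 1804 = -7217/4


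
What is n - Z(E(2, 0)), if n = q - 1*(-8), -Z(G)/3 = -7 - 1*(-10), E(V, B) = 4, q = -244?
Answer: -227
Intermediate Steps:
Z(G) = -9 (Z(G) = -3*(-7 - 1*(-10)) = -3*(-7 + 10) = -3*3 = -9)
n = -236 (n = -244 - 1*(-8) = -244 + 8 = -236)
n - Z(E(2, 0)) = -236 - 1*(-9) = -236 + 9 = -227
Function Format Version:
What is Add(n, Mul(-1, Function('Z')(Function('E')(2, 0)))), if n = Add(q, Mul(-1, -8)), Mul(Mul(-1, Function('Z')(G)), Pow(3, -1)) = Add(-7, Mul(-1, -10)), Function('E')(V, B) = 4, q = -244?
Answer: -227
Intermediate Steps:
Function('Z')(G) = -9 (Function('Z')(G) = Mul(-3, Add(-7, Mul(-1, -10))) = Mul(-3, Add(-7, 10)) = Mul(-3, 3) = -9)
n = -236 (n = Add(-244, Mul(-1, -8)) = Add(-244, 8) = -236)
Add(n, Mul(-1, Function('Z')(Function('E')(2, 0)))) = Add(-236, Mul(-1, -9)) = Add(-236, 9) = -227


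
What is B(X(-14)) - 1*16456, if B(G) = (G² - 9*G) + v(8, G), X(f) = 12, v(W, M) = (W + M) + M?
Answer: -16388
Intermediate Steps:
v(W, M) = W + 2*M (v(W, M) = (M + W) + M = W + 2*M)
B(G) = 8 + G² - 7*G (B(G) = (G² - 9*G) + (8 + 2*G) = 8 + G² - 7*G)
B(X(-14)) - 1*16456 = (8 + 12² - 7*12) - 1*16456 = (8 + 144 - 84) - 16456 = 68 - 16456 = -16388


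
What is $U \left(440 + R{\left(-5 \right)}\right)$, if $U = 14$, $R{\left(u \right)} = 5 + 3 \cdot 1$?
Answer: $6272$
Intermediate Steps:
$R{\left(u \right)} = 8$ ($R{\left(u \right)} = 5 + 3 = 8$)
$U \left(440 + R{\left(-5 \right)}\right) = 14 \left(440 + 8\right) = 14 \cdot 448 = 6272$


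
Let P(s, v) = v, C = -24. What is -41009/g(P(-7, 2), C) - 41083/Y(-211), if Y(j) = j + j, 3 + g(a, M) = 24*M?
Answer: 41092855/244338 ≈ 168.18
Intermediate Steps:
g(a, M) = -3 + 24*M
Y(j) = 2*j
-41009/g(P(-7, 2), C) - 41083/Y(-211) = -41009/(-3 + 24*(-24)) - 41083/(2*(-211)) = -41009/(-3 - 576) - 41083/(-422) = -41009/(-579) - 41083*(-1/422) = -41009*(-1/579) + 41083/422 = 41009/579 + 41083/422 = 41092855/244338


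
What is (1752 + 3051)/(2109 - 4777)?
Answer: -4803/2668 ≈ -1.8002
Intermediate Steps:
(1752 + 3051)/(2109 - 4777) = 4803/(-2668) = 4803*(-1/2668) = -4803/2668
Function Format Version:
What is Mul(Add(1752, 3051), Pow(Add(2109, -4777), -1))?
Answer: Rational(-4803, 2668) ≈ -1.8002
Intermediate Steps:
Mul(Add(1752, 3051), Pow(Add(2109, -4777), -1)) = Mul(4803, Pow(-2668, -1)) = Mul(4803, Rational(-1, 2668)) = Rational(-4803, 2668)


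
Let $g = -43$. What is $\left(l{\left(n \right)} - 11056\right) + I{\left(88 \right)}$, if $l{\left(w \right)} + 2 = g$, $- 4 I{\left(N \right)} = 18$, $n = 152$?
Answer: $- \frac{22211}{2} \approx -11106.0$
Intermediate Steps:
$I{\left(N \right)} = - \frac{9}{2}$ ($I{\left(N \right)} = \left(- \frac{1}{4}\right) 18 = - \frac{9}{2}$)
$l{\left(w \right)} = -45$ ($l{\left(w \right)} = -2 - 43 = -45$)
$\left(l{\left(n \right)} - 11056\right) + I{\left(88 \right)} = \left(-45 - 11056\right) - \frac{9}{2} = -11101 - \frac{9}{2} = - \frac{22211}{2}$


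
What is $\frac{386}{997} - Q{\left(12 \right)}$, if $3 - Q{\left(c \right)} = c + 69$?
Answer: $\frac{78152}{997} \approx 78.387$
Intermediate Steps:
$Q{\left(c \right)} = -66 - c$ ($Q{\left(c \right)} = 3 - \left(c + 69\right) = 3 - \left(69 + c\right) = -66 - c$)
$\frac{386}{997} - Q{\left(12 \right)} = \frac{386}{997} - \left(-66 - 12\right) = 386 \cdot \frac{1}{997} - \left(-66 - 12\right) = \frac{386}{997} - -78 = \frac{386}{997} + 78 = \frac{78152}{997}$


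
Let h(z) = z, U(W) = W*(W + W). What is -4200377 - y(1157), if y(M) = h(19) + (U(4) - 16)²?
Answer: -4200652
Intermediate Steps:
U(W) = 2*W² (U(W) = W*(2*W) = 2*W²)
y(M) = 275 (y(M) = 19 + (2*4² - 16)² = 19 + (2*16 - 16)² = 19 + (32 - 16)² = 19 + 16² = 19 + 256 = 275)
-4200377 - y(1157) = -4200377 - 1*275 = -4200377 - 275 = -4200652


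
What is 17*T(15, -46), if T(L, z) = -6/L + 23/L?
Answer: 289/15 ≈ 19.267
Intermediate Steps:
T(L, z) = 17/L
17*T(15, -46) = 17*(17/15) = 289/15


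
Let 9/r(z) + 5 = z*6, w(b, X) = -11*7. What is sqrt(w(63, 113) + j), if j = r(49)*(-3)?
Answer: 2*I*sqrt(5570)/17 ≈ 8.7803*I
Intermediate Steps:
w(b, X) = -77
r(z) = 9/(-5 + 6*z) (r(z) = 9/(-5 + z*6) = 9/(-5 + 6*z))
j = -27/289 (j = (9/(-5 + 6*49))*(-3) = (9/(-5 + 294))*(-3) = (9/289)*(-3) = -27/289 ≈ -0.093426)
sqrt(w(63, 113) + j) = sqrt(-77 - 27/289) = sqrt(-22280/289) = 2*I*sqrt(5570)/17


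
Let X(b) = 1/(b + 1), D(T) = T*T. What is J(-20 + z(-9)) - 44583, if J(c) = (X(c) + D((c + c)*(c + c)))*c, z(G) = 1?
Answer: -713918987/18 ≈ -3.9662e+7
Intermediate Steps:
D(T) = T²
X(b) = 1/(1 + b)
J(c) = c*(1/(1 + c) + 16*c⁴) (J(c) = (1/(1 + c) + ((c + c)*(c + c))²)*c = (1/(1 + c) + ((2*c)*(2*c))²)*c = (1/(1 + c) + (4*c²)²)*c = (1/(1 + c) + 16*c⁴)*c = c*(1/(1 + c) + 16*c⁴))
J(-20 + z(-9)) - 44583 = (-20 + 1)*(1 + 16*(-20 + 1)⁴*(1 + (-20 + 1)))/(1 + (-20 + 1)) - 44583 = -19*(1 + 16*(-19)⁴*(1 - 19))/(1 - 19) - 44583 = -19*(1 + 16*130321*(-18))/(-18) - 44583 = -19*(-1/18)*(1 - 37532448) - 44583 = -19*(-1/18)*(-37532447) - 44583 = -713116493/18 - 44583 = -713918987/18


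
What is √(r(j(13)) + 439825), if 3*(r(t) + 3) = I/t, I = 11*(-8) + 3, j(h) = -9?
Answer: √35625837/9 ≈ 663.19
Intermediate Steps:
I = -85 (I = -88 + 3 = -85)
r(t) = -3 - 85/(3*t) (r(t) = -3 + (-85/t)/3 = -3 - 85/(3*t))
√(r(j(13)) + 439825) = √((-3 - 85/3/(-9)) + 439825) = √((-3 - 85/3*(-⅑)) + 439825) = √((-3 + 85/27) + 439825) = √(4/27 + 439825) = √(11875279/27) = √35625837/9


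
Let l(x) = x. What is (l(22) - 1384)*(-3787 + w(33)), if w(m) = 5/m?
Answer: 56734564/11 ≈ 5.1577e+6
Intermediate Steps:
(l(22) - 1384)*(-3787 + w(33)) = (22 - 1384)*(-3787 + 5/33) = -1362*(-3787 + 5*(1/33)) = -1362*(-3787 + 5/33) = -1362*(-124966/33) = 56734564/11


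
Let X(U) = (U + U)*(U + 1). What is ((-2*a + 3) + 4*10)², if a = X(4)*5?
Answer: 127449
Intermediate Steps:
X(U) = 2*U*(1 + U) (X(U) = (2*U)*(1 + U) = 2*U*(1 + U))
a = 200 (a = (2*4*(1 + 4))*5 = (2*4*5)*5 = 40*5 = 200)
((-2*a + 3) + 4*10)² = ((-2*200 + 3) + 4*10)² = ((-400 + 3) + 40)² = (-397 + 40)² = (-357)² = 127449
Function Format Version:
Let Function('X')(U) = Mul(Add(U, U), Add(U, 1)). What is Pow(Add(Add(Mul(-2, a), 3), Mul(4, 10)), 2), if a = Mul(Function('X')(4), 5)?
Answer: 127449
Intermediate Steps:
Function('X')(U) = Mul(2, U, Add(1, U)) (Function('X')(U) = Mul(Mul(2, U), Add(1, U)) = Mul(2, U, Add(1, U)))
a = 200 (a = Mul(Mul(2, 4, Add(1, 4)), 5) = Mul(Mul(2, 4, 5), 5) = Mul(40, 5) = 200)
Pow(Add(Add(Mul(-2, a), 3), Mul(4, 10)), 2) = Pow(Add(Add(Mul(-2, 200), 3), Mul(4, 10)), 2) = Pow(Add(Add(-400, 3), 40), 2) = Pow(Add(-397, 40), 2) = Pow(-357, 2) = 127449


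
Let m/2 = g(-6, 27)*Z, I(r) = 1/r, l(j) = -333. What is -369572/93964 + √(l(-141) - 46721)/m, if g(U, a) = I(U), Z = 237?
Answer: -92393/23491 - I*√47054/79 ≈ -3.9331 - 2.7458*I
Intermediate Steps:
g(U, a) = 1/U
m = -79 (m = 2*(237/(-6)) = 2*(-⅙*237) = 2*(-79/2) = -79)
-369572/93964 + √(l(-141) - 46721)/m = -369572/93964 + √(-333 - 46721)/(-79) = -369572*1/93964 + √(-47054)*(-1/79) = -92393/23491 + (I*√47054)*(-1/79) = -92393/23491 - I*√47054/79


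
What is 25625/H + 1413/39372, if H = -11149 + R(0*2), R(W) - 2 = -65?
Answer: -20688853/9196643 ≈ -2.2496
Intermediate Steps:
R(W) = -63 (R(W) = 2 - 65 = -63)
H = -11212 (H = -11149 - 63 = -11212)
25625/H + 1413/39372 = 25625/(-11212) + 1413/39372 = 25625*(-1/11212) + 1413*(1/39372) = -25625/11212 + 471/13124 = -20688853/9196643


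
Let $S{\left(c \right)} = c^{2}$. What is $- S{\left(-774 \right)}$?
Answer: $-599076$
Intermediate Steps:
$- S{\left(-774 \right)} = - \left(-774\right)^{2} = \left(-1\right) 599076 = -599076$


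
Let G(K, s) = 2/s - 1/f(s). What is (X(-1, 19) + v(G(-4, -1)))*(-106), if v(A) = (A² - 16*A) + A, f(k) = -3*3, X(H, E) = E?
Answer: -437038/81 ≈ -5395.5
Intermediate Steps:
f(k) = -9
G(K, s) = ⅑ + 2/s (G(K, s) = 2/s - 1/(-9) = 2/s - 1*(-⅑) = 2/s + ⅑ = ⅑ + 2/s)
v(A) = A² - 15*A
(X(-1, 19) + v(G(-4, -1)))*(-106) = (19 + ((⅑)*(18 - 1)/(-1))*(-15 + (⅑)*(18 - 1)/(-1)))*(-106) = (19 + ((⅑)*(-1)*17)*(-15 + (⅑)*(-1)*17))*(-106) = (19 - 17*(-15 - 17/9)/9)*(-106) = (19 - 17/9*(-152/9))*(-106) = (19 + 2584/81)*(-106) = (4123/81)*(-106) = -437038/81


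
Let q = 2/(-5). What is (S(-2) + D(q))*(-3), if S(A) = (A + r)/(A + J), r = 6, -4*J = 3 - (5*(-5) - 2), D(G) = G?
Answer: 234/95 ≈ 2.4632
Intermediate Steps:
q = -⅖ (q = 2*(-⅕) = -⅖ ≈ -0.40000)
J = -15/2 (J = -(3 - (5*(-5) - 2))/4 = -(3 - (-25 - 2))/4 = -(3 - 1*(-27))/4 = -(3 + 27)/4 = -¼*30 = -15/2 ≈ -7.5000)
S(A) = (6 + A)/(-15/2 + A) (S(A) = (A + 6)/(A - 15/2) = (6 + A)/(-15/2 + A))
(S(-2) + D(q))*(-3) = (2*(6 - 2)/(-15 + 2*(-2)) - ⅖)*(-3) = (2*4/(-15 - 4) - ⅖)*(-3) = (2*4/(-19) - ⅖)*(-3) = (2*(-1/19)*4 - ⅖)*(-3) = (-8/19 - ⅖)*(-3) = -78/95*(-3) = 234/95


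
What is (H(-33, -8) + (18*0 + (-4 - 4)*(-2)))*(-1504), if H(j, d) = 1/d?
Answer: -23876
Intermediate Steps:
(H(-33, -8) + (18*0 + (-4 - 4)*(-2)))*(-1504) = (1/(-8) + (18*0 + (-4 - 4)*(-2)))*(-1504) = (-1/8 + (0 - 8*(-2)))*(-1504) = (-1/8 + (0 + 16))*(-1504) = (-1/8 + 16)*(-1504) = (127/8)*(-1504) = -23876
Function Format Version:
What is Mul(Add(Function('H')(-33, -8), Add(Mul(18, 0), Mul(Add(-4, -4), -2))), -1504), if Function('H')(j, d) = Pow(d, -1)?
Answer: -23876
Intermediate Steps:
Mul(Add(Function('H')(-33, -8), Add(Mul(18, 0), Mul(Add(-4, -4), -2))), -1504) = Mul(Add(Pow(-8, -1), Add(Mul(18, 0), Mul(Add(-4, -4), -2))), -1504) = Mul(Add(Rational(-1, 8), Add(0, Mul(-8, -2))), -1504) = Mul(Add(Rational(-1, 8), Add(0, 16)), -1504) = Mul(Add(Rational(-1, 8), 16), -1504) = Mul(Rational(127, 8), -1504) = -23876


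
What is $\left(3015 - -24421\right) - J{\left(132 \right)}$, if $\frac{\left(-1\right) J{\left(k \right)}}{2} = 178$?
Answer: $27792$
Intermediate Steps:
$J{\left(k \right)} = -356$ ($J{\left(k \right)} = \left(-2\right) 178 = -356$)
$\left(3015 - -24421\right) - J{\left(132 \right)} = \left(3015 - -24421\right) - -356 = \left(3015 + 24421\right) + 356 = 27436 + 356 = 27792$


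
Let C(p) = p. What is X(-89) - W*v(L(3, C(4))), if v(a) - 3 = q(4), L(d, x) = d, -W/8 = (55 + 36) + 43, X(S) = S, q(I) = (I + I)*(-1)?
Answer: -5449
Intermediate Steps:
q(I) = -2*I (q(I) = (2*I)*(-1) = -2*I)
W = -1072 (W = -8*((55 + 36) + 43) = -8*(91 + 43) = -8*134 = -1072)
v(a) = -5 (v(a) = 3 - 2*4 = 3 - 8 = -5)
X(-89) - W*v(L(3, C(4))) = -89 - (-1072)*(-5) = -89 - 1*5360 = -89 - 5360 = -5449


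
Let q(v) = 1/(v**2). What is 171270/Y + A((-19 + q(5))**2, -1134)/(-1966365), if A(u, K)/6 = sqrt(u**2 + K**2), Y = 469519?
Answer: 171270/469519 - 12*sqrt(1706190949)/136553125 ≈ 0.36115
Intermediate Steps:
q(v) = v**(-2)
A(u, K) = 6*sqrt(K**2 + u**2) (A(u, K) = 6*sqrt(u**2 + K**2) = 6*sqrt(K**2 + u**2))
171270/Y + A((-19 + q(5))**2, -1134)/(-1966365) = 171270/469519 + (6*sqrt((-1134)**2 + ((-19 + 5**(-2))**2)**2))/(-1966365) = 171270*(1/469519) + (6*sqrt(1285956 + ((-19 + 1/25)**2)**2))*(-1/1966365) = 171270/469519 + (6*sqrt(1285956 + ((-474/25)**2)**2))*(-1/1966365) = 171270/469519 + (6*sqrt(1285956 + (224676/625)**2))*(-1/1966365) = 171270/469519 + (6*sqrt(1285956 + 50479304976/390625))*(-1/1966365) = 171270/469519 + (6*sqrt(552805867476/390625))*(-1/1966365) = 171270/469519 + (6*(18*sqrt(1706190949)/625))*(-1/1966365) = 171270/469519 + (108*sqrt(1706190949)/625)*(-1/1966365) = 171270/469519 - 12*sqrt(1706190949)/136553125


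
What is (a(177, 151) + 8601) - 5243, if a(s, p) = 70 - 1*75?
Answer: 3353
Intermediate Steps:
a(s, p) = -5 (a(s, p) = 70 - 75 = -5)
(a(177, 151) + 8601) - 5243 = (-5 + 8601) - 5243 = 8596 - 5243 = 3353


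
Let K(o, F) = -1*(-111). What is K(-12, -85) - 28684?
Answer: -28573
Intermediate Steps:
K(o, F) = 111
K(-12, -85) - 28684 = 111 - 28684 = -28573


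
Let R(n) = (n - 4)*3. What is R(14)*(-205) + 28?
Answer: -6122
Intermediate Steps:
R(n) = -12 + 3*n (R(n) = (-4 + n)*3 = -12 + 3*n)
R(14)*(-205) + 28 = (-12 + 3*14)*(-205) + 28 = (-12 + 42)*(-205) + 28 = 30*(-205) + 28 = -6150 + 28 = -6122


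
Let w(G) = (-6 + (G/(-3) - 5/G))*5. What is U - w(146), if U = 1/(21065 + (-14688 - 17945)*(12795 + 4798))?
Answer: 11462211293707/41908665192 ≈ 273.50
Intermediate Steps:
U = -1/574091304 (U = 1/(21065 - 32633*17593) = 1/(21065 - 574112369) = 1/(-574091304) = -1/574091304 ≈ -1.7419e-9)
w(G) = -30 - 25/G - 5*G/3 (w(G) = (-6 + (G*(-⅓) - 5/G))*5 = (-6 + (-G/3 - 5/G))*5 = (-6 + (-5/G - G/3))*5 = (-6 - 5/G - G/3)*5 = -30 - 25/G - 5*G/3)
U - w(146) = -1/574091304 - (-30 - 25/146 - 5/3*146) = -1/574091304 - (-30 - 25*1/146 - 730/3) = -1/574091304 - (-30 - 25/146 - 730/3) = -1/574091304 - 1*(-119795/438) = -1/574091304 + 119795/438 = 11462211293707/41908665192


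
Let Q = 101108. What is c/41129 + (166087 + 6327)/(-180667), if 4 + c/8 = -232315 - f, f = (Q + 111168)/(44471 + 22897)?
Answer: -2887348554645482/62573529275103 ≈ -46.143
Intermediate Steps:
f = 53069/16842 (f = (101108 + 111168)/(44471 + 22897) = 212276/67368 = 212276*(1/67368) = 53069/16842 ≈ 3.1510)
c = -15651078668/8421 (c = -32 + 8*(-232315 - 1*53069/16842) = -32 + 8*(-232315 - 53069/16842) = -32 + 8*(-3912702299/16842) = -32 - 15650809196/8421 = -15651078668/8421 ≈ -1.8586e+6)
c/41129 + (166087 + 6327)/(-180667) = -15651078668/8421/41129 + (166087 + 6327)/(-180667) = -15651078668/8421*1/41129 + 172414*(-1/180667) = -15651078668/346347309 - 172414/180667 = -2887348554645482/62573529275103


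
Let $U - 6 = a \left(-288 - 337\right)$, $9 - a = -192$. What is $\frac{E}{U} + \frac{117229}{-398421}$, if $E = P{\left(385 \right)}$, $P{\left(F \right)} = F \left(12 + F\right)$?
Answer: $- \frac{25207615832}{16683082533} \approx -1.511$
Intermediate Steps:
$a = 201$ ($a = 9 - -192 = 9 + 192 = 201$)
$E = 152845$ ($E = 385 \left(12 + 385\right) = 385 \cdot 397 = 152845$)
$U = -125619$ ($U = 6 + 201 \left(-288 - 337\right) = 6 + 201 \left(-625\right) = 6 - 125625 = -125619$)
$\frac{E}{U} + \frac{117229}{-398421} = \frac{152845}{-125619} + \frac{117229}{-398421} = 152845 \left(- \frac{1}{125619}\right) + 117229 \left(- \frac{1}{398421}\right) = - \frac{152845}{125619} - \frac{117229}{398421} = - \frac{25207615832}{16683082533}$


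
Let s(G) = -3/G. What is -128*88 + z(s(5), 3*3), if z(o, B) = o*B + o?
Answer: -11270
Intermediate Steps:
z(o, B) = o + B*o (z(o, B) = B*o + o = o + B*o)
-128*88 + z(s(5), 3*3) = -128*88 + (-3/5)*(1 + 3*3) = -11264 + (-3*1/5)*(1 + 9) = -11264 - 3/5*10 = -11264 - 6 = -11270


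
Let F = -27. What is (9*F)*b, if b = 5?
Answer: -1215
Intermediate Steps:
(9*F)*b = (9*(-27))*5 = -243*5 = -1215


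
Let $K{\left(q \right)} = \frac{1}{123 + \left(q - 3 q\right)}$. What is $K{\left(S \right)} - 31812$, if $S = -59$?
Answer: $- \frac{7666691}{241} \approx -31812.0$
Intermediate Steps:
$K{\left(q \right)} = \frac{1}{123 - 2 q}$
$K{\left(S \right)} - 31812 = - \frac{1}{-123 + 2 \left(-59\right)} - 31812 = - \frac{1}{-123 - 118} - 31812 = - \frac{1}{-241} - 31812 = \left(-1\right) \left(- \frac{1}{241}\right) - 31812 = \frac{1}{241} - 31812 = - \frac{7666691}{241}$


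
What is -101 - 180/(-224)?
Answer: -5611/56 ≈ -100.20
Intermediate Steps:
-101 - 180/(-224) = -101 - 180*(-1)/224 = -101 - 1*(-45/56) = -101 + 45/56 = -5611/56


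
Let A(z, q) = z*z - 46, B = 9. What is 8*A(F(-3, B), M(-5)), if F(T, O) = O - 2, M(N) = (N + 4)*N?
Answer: 24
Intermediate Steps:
M(N) = N*(4 + N) (M(N) = (4 + N)*N = N*(4 + N))
F(T, O) = -2 + O
A(z, q) = -46 + z² (A(z, q) = z² - 46 = -46 + z²)
8*A(F(-3, B), M(-5)) = 8*(-46 + (-2 + 9)²) = 8*(-46 + 7²) = 8*(-46 + 49) = 8*3 = 24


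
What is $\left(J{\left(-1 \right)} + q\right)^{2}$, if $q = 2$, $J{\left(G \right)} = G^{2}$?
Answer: $9$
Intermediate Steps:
$\left(J{\left(-1 \right)} + q\right)^{2} = \left(\left(-1\right)^{2} + 2\right)^{2} = \left(1 + 2\right)^{2} = 3^{2} = 9$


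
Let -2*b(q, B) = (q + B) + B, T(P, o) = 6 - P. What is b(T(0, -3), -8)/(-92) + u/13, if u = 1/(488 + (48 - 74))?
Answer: -14969/276276 ≈ -0.054181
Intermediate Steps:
b(q, B) = -B - q/2 (b(q, B) = -((q + B) + B)/2 = -((B + q) + B)/2 = -(q + 2*B)/2 = -B - q/2)
u = 1/462 (u = 1/(488 - 26) = 1/462 ≈ 0.0021645)
b(T(0, -3), -8)/(-92) + u/13 = (-1*(-8) - (6 - 1*0)/2)/(-92) + (1/462)/13 = (8 - (6 + 0)/2)*(-1/92) + (1/462)*(1/13) = (8 - ½*6)*(-1/92) + 1/6006 = (8 - 3)*(-1/92) + 1/6006 = 5*(-1/92) + 1/6006 = -5/92 + 1/6006 = -14969/276276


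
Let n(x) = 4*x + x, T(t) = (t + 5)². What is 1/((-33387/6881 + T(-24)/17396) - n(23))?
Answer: -119701876/14344031951 ≈ -0.0083451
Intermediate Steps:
T(t) = (5 + t)²
n(x) = 5*x
1/((-33387/6881 + T(-24)/17396) - n(23)) = 1/((-33387/6881 + (5 - 24)²/17396) - 5*23) = 1/((-33387*1/6881 + (-19)²*(1/17396)) - 1*115) = 1/((-33387/6881 + 361*(1/17396)) - 115) = 1/((-33387/6881 + 361/17396) - 115) = 1/(-578316211/119701876 - 115) = 1/(-14344031951/119701876) = -119701876/14344031951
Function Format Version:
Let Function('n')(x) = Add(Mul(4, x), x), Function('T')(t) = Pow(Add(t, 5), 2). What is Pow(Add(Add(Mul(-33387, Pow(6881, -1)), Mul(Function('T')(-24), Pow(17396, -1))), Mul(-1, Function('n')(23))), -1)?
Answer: Rational(-119701876, 14344031951) ≈ -0.0083451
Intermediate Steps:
Function('T')(t) = Pow(Add(5, t), 2)
Function('n')(x) = Mul(5, x)
Pow(Add(Add(Mul(-33387, Pow(6881, -1)), Mul(Function('T')(-24), Pow(17396, -1))), Mul(-1, Function('n')(23))), -1) = Pow(Add(Add(Mul(-33387, Pow(6881, -1)), Mul(Pow(Add(5, -24), 2), Pow(17396, -1))), Mul(-1, Mul(5, 23))), -1) = Pow(Add(Add(Mul(-33387, Rational(1, 6881)), Mul(Pow(-19, 2), Rational(1, 17396))), Mul(-1, 115)), -1) = Pow(Add(Add(Rational(-33387, 6881), Mul(361, Rational(1, 17396))), -115), -1) = Pow(Add(Add(Rational(-33387, 6881), Rational(361, 17396)), -115), -1) = Pow(Add(Rational(-578316211, 119701876), -115), -1) = Pow(Rational(-14344031951, 119701876), -1) = Rational(-119701876, 14344031951)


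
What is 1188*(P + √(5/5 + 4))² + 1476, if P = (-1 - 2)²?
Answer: 103644 + 21384*√5 ≈ 1.5146e+5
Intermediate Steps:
P = 9 (P = (-3)² = 9)
1188*(P + √(5/5 + 4))² + 1476 = 1188*(9 + √(5/5 + 4))² + 1476 = 1188*(9 + √((⅕)*5 + 4))² + 1476 = 1188*(9 + √(1 + 4))² + 1476 = 1188*(9 + √5)² + 1476 = 1476 + 1188*(9 + √5)²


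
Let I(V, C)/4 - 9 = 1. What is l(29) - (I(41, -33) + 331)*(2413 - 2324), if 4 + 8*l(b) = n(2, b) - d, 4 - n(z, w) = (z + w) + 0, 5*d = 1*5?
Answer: -33023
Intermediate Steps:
d = 1 (d = (1*5)/5 = (⅕)*5 = 1)
I(V, C) = 40 (I(V, C) = 36 + 4*1 = 36 + 4 = 40)
n(z, w) = 4 - w - z (n(z, w) = 4 - ((z + w) + 0) = 4 - ((w + z) + 0) = 4 - (w + z) = 4 + (-w - z) = 4 - w - z)
l(b) = -3/8 - b/8 (l(b) = -½ + ((4 - b - 1*2) - 1*1)/8 = -½ + ((4 - b - 2) - 1)/8 = -½ + ((2 - b) - 1)/8 = -½ + (1 - b)/8 = -½ + (⅛ - b/8) = -3/8 - b/8)
l(29) - (I(41, -33) + 331)*(2413 - 2324) = (-3/8 - ⅛*29) - (40 + 331)*(2413 - 2324) = (-3/8 - 29/8) - 371*89 = -4 - 1*33019 = -4 - 33019 = -33023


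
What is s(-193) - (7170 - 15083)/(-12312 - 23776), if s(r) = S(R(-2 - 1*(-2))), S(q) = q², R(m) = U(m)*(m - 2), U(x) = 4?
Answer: 2301719/36088 ≈ 63.781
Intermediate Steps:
R(m) = -8 + 4*m (R(m) = 4*(m - 2) = 4*(-2 + m) = -8 + 4*m)
s(r) = 64 (s(r) = (-8 + 4*(-2 - 1*(-2)))² = (-8 + 4*(-2 + 2))² = (-8 + 4*0)² = (-8 + 0)² = (-8)² = 64)
s(-193) - (7170 - 15083)/(-12312 - 23776) = 64 - (7170 - 15083)/(-12312 - 23776) = 64 - (-7913)/(-36088) = 64 - (-7913)*(-1)/36088 = 64 - 1*7913/36088 = 64 - 7913/36088 = 2301719/36088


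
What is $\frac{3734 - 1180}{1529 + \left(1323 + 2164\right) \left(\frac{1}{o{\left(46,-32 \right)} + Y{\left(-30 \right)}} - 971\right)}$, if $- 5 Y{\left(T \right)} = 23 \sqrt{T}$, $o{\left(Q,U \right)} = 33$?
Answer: $- \frac{6772539329598}{8974227816901831} - \frac{18621214 i \sqrt{30}}{8974227816901831} \approx -0.00075467 - 1.1365 \cdot 10^{-8} i$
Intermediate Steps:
$Y{\left(T \right)} = - \frac{23 \sqrt{T}}{5}$
$\frac{3734 - 1180}{1529 + \left(1323 + 2164\right) \left(\frac{1}{o{\left(46,-32 \right)} + Y{\left(-30 \right)}} - 971\right)} = \frac{3734 - 1180}{1529 + \left(1323 + 2164\right) \left(\frac{1}{33 - \frac{23 \sqrt{-30}}{5}} - 971\right)} = \frac{2554}{1529 + 3487 \left(\frac{1}{33 - \frac{23 i \sqrt{30}}{5}} - 971\right)} = \frac{2554}{1529 + 3487 \left(-971 + \frac{1}{33 - \frac{23 i \sqrt{30}}{5}}\right)} = \frac{2554}{1529 - \left(3385877 - \frac{3487}{33 - \frac{23 i \sqrt{30}}{5}}\right)} = \frac{2554}{-3384348 + \frac{3487}{33 - \frac{23 i \sqrt{30}}{5}}}$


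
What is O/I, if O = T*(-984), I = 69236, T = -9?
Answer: 2214/17309 ≈ 0.12791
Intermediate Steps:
O = 8856 (O = -9*(-984) = 8856)
O/I = 8856/69236 = 8856*(1/69236) = 2214/17309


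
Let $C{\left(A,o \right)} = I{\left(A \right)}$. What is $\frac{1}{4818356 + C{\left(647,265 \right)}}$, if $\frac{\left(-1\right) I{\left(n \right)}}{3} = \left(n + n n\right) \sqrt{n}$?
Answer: $- \frac{1204589}{250081181654348} - \frac{157221 \sqrt{647}}{125040590827174} \approx -3.6799 \cdot 10^{-8}$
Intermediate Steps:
$I{\left(n \right)} = - 3 \sqrt{n} \left(n + n^{2}\right)$ ($I{\left(n \right)} = - 3 \left(n + n n\right) \sqrt{n} = - 3 \left(n + n^{2}\right) \sqrt{n} = - 3 \sqrt{n} \left(n + n^{2}\right)$)
$C{\left(A,o \right)} = 3 A^{\frac{3}{2}} \left(-1 - A\right)$
$\frac{1}{4818356 + C{\left(647,265 \right)}} = \frac{1}{4818356 + 3 \cdot 647^{\frac{3}{2}} \left(-1 - 647\right)} = \frac{1}{4818356 + 3 \cdot 647 \sqrt{647} \left(-1 - 647\right)} = \frac{1}{4818356 + 3 \cdot 647 \sqrt{647} \left(-648\right)} = \frac{1}{4818356 - 1257768 \sqrt{647}}$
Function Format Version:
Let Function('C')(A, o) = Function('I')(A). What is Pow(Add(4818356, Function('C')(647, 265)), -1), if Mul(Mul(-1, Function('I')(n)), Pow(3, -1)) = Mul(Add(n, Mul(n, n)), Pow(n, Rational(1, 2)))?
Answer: Add(Rational(-1204589, 250081181654348), Mul(Rational(-157221, 125040590827174), Pow(647, Rational(1, 2)))) ≈ -3.6799e-8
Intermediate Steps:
Function('I')(n) = Mul(-3, Pow(n, Rational(1, 2)), Add(n, Pow(n, 2))) (Function('I')(n) = Mul(-3, Mul(Add(n, Mul(n, n)), Pow(n, Rational(1, 2)))) = Mul(-3, Mul(Add(n, Pow(n, 2)), Pow(n, Rational(1, 2)))) = Mul(-3, Mul(Pow(n, Rational(1, 2)), Add(n, Pow(n, 2)))) = Mul(-3, Pow(n, Rational(1, 2)), Add(n, Pow(n, 2))))
Function('C')(A, o) = Mul(3, Pow(A, Rational(3, 2)), Add(-1, Mul(-1, A)))
Pow(Add(4818356, Function('C')(647, 265)), -1) = Pow(Add(4818356, Mul(3, Pow(647, Rational(3, 2)), Add(-1, Mul(-1, 647)))), -1) = Pow(Add(4818356, Mul(3, Mul(647, Pow(647, Rational(1, 2))), Add(-1, -647))), -1) = Pow(Add(4818356, Mul(3, Mul(647, Pow(647, Rational(1, 2))), -648)), -1) = Pow(Add(4818356, Mul(-1257768, Pow(647, Rational(1, 2)))), -1)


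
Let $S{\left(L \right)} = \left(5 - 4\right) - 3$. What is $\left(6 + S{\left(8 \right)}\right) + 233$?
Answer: $237$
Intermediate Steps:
$S{\left(L \right)} = -2$ ($S{\left(L \right)} = 1 - 3 = -2$)
$\left(6 + S{\left(8 \right)}\right) + 233 = \left(6 - 2\right) + 233 = 4 + 233 = 237$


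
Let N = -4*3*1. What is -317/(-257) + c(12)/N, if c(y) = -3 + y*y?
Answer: -10811/1028 ≈ -10.517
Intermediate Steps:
N = -12 (N = -12*1 = -12)
c(y) = -3 + y²
-317/(-257) + c(12)/N = -317/(-257) + (-3 + 12²)/(-12) = -317*(-1/257) + (-3 + 144)*(-1/12) = 317/257 + 141*(-1/12) = 317/257 - 47/4 = -10811/1028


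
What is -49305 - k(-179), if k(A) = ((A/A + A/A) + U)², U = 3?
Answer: -49330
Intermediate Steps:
k(A) = 25 (k(A) = ((A/A + A/A) + 3)² = ((1 + 1) + 3)² = (2 + 3)² = 5² = 25)
-49305 - k(-179) = -49305 - 1*25 = -49305 - 25 = -49330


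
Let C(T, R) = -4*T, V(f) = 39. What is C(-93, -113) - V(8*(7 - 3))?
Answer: 333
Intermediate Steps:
C(-93, -113) - V(8*(7 - 3)) = -4*(-93) - 1*39 = 372 - 39 = 333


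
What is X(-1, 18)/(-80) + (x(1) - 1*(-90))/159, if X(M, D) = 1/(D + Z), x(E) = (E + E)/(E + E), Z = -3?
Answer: 36347/63600 ≈ 0.57149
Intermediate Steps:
x(E) = 1 (x(E) = (2*E)/((2*E)) = (2*E)*(1/(2*E)) = 1)
X(M, D) = 1/(-3 + D) (X(M, D) = 1/(D - 3) = 1/(-3 + D))
X(-1, 18)/(-80) + (x(1) - 1*(-90))/159 = 1/((-3 + 18)*(-80)) + (1 - 1*(-90))/159 = -1/80/15 + (1 + 90)*(1/159) = (1/15)*(-1/80) + 91*(1/159) = -1/1200 + 91/159 = 36347/63600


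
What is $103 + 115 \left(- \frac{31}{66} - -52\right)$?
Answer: $\frac{397913}{66} \approx 6029.0$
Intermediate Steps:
$103 + 115 \left(- \frac{31}{66} - -52\right) = 103 + 115 \left(\left(-31\right) \frac{1}{66} + 52\right) = 103 + 115 \left(- \frac{31}{66} + 52\right) = 103 + 115 \cdot \frac{3401}{66} = 103 + \frac{391115}{66} = \frac{397913}{66}$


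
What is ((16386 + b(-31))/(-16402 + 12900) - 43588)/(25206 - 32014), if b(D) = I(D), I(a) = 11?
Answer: 152661573/23841616 ≈ 6.4032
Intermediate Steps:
b(D) = 11
((16386 + b(-31))/(-16402 + 12900) - 43588)/(25206 - 32014) = ((16386 + 11)/(-16402 + 12900) - 43588)/(25206 - 32014) = (16397/(-3502) - 43588)/(-6808) = (16397*(-1/3502) - 43588)*(-1/6808) = (-16397/3502 - 43588)*(-1/6808) = -152661573/3502*(-1/6808) = 152661573/23841616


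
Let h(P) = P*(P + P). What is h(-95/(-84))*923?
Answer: 8330075/3528 ≈ 2361.1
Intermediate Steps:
h(P) = 2*P**2 (h(P) = P*(2*P) = 2*P**2)
h(-95/(-84))*923 = (2*(-95/(-84))**2)*923 = (2*(-95*(-1)/84)**2)*923 = (2*(-1*(-95/84))**2)*923 = (2*(95/84)**2)*923 = (2*(9025/7056))*923 = (9025/3528)*923 = 8330075/3528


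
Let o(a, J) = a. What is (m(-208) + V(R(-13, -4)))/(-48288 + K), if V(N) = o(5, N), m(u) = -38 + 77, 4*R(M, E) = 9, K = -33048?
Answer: -11/20334 ≈ -0.00054097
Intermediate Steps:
R(M, E) = 9/4 (R(M, E) = (¼)*9 = 9/4)
m(u) = 39
V(N) = 5
(m(-208) + V(R(-13, -4)))/(-48288 + K) = (39 + 5)/(-48288 - 33048) = 44/(-81336) = 44*(-1/81336) = -11/20334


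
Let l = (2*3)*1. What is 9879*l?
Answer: 59274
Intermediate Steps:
l = 6 (l = 6*1 = 6)
9879*l = 9879*6 = 59274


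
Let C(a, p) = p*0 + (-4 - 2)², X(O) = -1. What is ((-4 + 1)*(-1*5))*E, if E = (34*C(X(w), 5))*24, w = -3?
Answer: 440640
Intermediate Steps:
C(a, p) = 36 (C(a, p) = 0 + (-6)² = 0 + 36 = 36)
E = 29376 (E = (34*36)*24 = 1224*24 = 29376)
((-4 + 1)*(-1*5))*E = ((-4 + 1)*(-1*5))*29376 = -3*(-5)*29376 = 15*29376 = 440640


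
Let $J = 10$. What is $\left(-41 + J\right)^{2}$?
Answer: $961$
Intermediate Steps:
$\left(-41 + J\right)^{2} = \left(-41 + 10\right)^{2} = \left(-31\right)^{2} = 961$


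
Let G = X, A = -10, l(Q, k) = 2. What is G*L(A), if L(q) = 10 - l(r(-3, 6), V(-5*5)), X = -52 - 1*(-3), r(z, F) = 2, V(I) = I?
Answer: -392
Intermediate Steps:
X = -49 (X = -52 + 3 = -49)
G = -49
L(q) = 8 (L(q) = 10 - 1*2 = 10 - 2 = 8)
G*L(A) = -49*8 = -392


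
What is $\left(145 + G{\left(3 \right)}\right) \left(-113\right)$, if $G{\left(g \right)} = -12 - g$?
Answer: $-14690$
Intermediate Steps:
$\left(145 + G{\left(3 \right)}\right) \left(-113\right) = \left(145 - 15\right) \left(-113\right) = 130 \left(-113\right) = -14690$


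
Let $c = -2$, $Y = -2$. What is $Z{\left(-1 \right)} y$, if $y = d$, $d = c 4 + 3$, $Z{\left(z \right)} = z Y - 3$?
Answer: $5$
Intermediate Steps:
$Z{\left(z \right)} = -3 - 2 z$ ($Z{\left(z \right)} = z \left(-2\right) - 3 = - 2 z - 3 = -3 - 2 z$)
$d = -5$ ($d = \left(-2\right) 4 + 3 = -8 + 3 = -5$)
$y = -5$
$Z{\left(-1 \right)} y = \left(-3 - -2\right) \left(-5\right) = \left(-3 + 2\right) \left(-5\right) = \left(-1\right) \left(-5\right) = 5$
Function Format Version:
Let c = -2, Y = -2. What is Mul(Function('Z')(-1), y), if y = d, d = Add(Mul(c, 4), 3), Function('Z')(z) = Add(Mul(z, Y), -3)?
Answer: 5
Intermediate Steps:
Function('Z')(z) = Add(-3, Mul(-2, z)) (Function('Z')(z) = Add(Mul(z, -2), -3) = Add(Mul(-2, z), -3) = Add(-3, Mul(-2, z)))
d = -5 (d = Add(Mul(-2, 4), 3) = Add(-8, 3) = -5)
y = -5
Mul(Function('Z')(-1), y) = Mul(Add(-3, Mul(-2, -1)), -5) = Mul(Add(-3, 2), -5) = Mul(-1, -5) = 5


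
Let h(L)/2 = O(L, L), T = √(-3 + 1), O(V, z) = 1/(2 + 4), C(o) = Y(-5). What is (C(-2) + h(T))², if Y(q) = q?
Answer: 196/9 ≈ 21.778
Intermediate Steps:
C(o) = -5
O(V, z) = ⅙ (O(V, z) = 1/6 = ⅙)
T = I*√2 (T = √(-2) = I*√2 ≈ 1.4142*I)
h(L) = ⅓ (h(L) = 2*(⅙) = ⅓)
(C(-2) + h(T))² = (-5 + ⅓)² = (-14/3)² = 196/9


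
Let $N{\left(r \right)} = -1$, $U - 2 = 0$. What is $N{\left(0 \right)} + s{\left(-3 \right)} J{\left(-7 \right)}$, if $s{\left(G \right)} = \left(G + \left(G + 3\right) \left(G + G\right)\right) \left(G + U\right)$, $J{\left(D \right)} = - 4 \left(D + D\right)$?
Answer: $167$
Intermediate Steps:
$J{\left(D \right)} = - 8 D$ ($J{\left(D \right)} = - 4 \cdot 2 D = - 8 D$)
$U = 2$ ($U = 2 + 0 = 2$)
$s{\left(G \right)} = \left(2 + G\right) \left(G + 2 G \left(3 + G\right)\right)$ ($s{\left(G \right)} = \left(G + \left(G + 3\right) \left(G + G\right)\right) \left(G + 2\right) = \left(G + \left(3 + G\right) 2 G\right) \left(2 + G\right) = \left(G + 2 G \left(3 + G\right)\right) \left(2 + G\right) = \left(2 + G\right) \left(G + 2 G \left(3 + G\right)\right)$)
$N{\left(0 \right)} + s{\left(-3 \right)} J{\left(-7 \right)} = -1 + - 3 \left(14 + 2 \left(-3\right)^{2} + 11 \left(-3\right)\right) \left(\left(-8\right) \left(-7\right)\right) = -1 + - 3 \left(14 + 2 \cdot 9 - 33\right) 56 = -1 + - 3 \left(14 + 18 - 33\right) 56 = -1 + \left(-3\right) \left(-1\right) 56 = -1 + 3 \cdot 56 = -1 + 168 = 167$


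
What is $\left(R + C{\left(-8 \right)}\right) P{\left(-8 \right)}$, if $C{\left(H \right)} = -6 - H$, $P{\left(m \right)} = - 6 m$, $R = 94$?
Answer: $4608$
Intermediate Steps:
$\left(R + C{\left(-8 \right)}\right) P{\left(-8 \right)} = \left(94 - -2\right) \left(\left(-6\right) \left(-8\right)\right) = \left(94 + \left(-6 + 8\right)\right) 48 = \left(94 + 2\right) 48 = 96 \cdot 48 = 4608$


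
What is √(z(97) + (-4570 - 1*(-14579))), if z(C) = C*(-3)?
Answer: √9718 ≈ 98.580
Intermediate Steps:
z(C) = -3*C
√(z(97) + (-4570 - 1*(-14579))) = √(-3*97 + (-4570 - 1*(-14579))) = √(-291 + (-4570 + 14579)) = √(-291 + 10009) = √9718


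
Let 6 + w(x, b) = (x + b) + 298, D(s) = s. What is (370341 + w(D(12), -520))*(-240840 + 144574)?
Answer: -35630453250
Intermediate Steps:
w(x, b) = 292 + b + x (w(x, b) = -6 + ((x + b) + 298) = -6 + ((b + x) + 298) = -6 + (298 + b + x) = 292 + b + x)
(370341 + w(D(12), -520))*(-240840 + 144574) = (370341 + (292 - 520 + 12))*(-240840 + 144574) = (370341 - 216)*(-96266) = 370125*(-96266) = -35630453250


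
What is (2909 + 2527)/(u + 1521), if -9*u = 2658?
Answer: 16308/3677 ≈ 4.4351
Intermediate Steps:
u = -886/3 (u = -⅑*2658 = -886/3 ≈ -295.33)
(2909 + 2527)/(u + 1521) = (2909 + 2527)/(-886/3 + 1521) = 5436/(3677/3) = 5436*(3/3677) = 16308/3677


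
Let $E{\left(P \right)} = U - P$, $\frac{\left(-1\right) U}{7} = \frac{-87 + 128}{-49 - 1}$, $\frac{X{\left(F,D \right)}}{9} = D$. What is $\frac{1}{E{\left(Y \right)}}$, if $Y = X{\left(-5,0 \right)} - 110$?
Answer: $\frac{50}{5787} \approx 0.0086401$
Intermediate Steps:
$X{\left(F,D \right)} = 9 D$
$U = \frac{287}{50}$ ($U = - 7 \frac{-87 + 128}{-49 - 1} = - 7 \frac{41}{-50} = - 7 \cdot 41 \left(- \frac{1}{50}\right) = \left(-7\right) \left(- \frac{41}{50}\right) = \frac{287}{50} \approx 5.74$)
$Y = -110$ ($Y = 9 \cdot 0 - 110 = 0 - 110 = -110$)
$E{\left(P \right)} = \frac{287}{50} - P$
$\frac{1}{E{\left(Y \right)}} = \frac{1}{\frac{287}{50} - -110} = \frac{1}{\frac{287}{50} + 110} = \frac{1}{\frac{5787}{50}} = \frac{50}{5787}$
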